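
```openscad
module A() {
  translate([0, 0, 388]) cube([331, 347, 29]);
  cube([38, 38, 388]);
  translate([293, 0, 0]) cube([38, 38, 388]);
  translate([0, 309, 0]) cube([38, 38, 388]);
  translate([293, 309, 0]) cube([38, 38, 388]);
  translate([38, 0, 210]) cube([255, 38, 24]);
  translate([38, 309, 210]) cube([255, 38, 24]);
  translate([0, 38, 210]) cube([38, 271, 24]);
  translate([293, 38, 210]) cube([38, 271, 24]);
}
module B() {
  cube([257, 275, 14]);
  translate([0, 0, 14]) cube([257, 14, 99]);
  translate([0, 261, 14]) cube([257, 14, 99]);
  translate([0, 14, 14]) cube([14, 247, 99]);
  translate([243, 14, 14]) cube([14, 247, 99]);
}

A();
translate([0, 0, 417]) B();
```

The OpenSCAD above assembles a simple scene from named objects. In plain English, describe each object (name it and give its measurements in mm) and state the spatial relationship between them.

A is a simple wooden stool: a rectangular seat 331 mm (x) by 347 mm (y), 29 mm thick, top face at z = 417 mm, on four square legs, each 38×38 mm in cross-section. The legs rest on z = 0, each flush with a corner of the seat. Four stretchers, 38 mm wide and 24 mm tall, connect adjacent legs with their undersides at z = 210 mm, each running between the inner faces of the legs it joins and aligned with the legs' outer faces on the other axis.

B is an open-topped rectangular box: outside dimensions 257×275×113 mm, with a uniform wall and base thickness of 14 mm. The base is a full 257×275 slab on the floor; four walls sit on top of the base. The front and back walls (the −y and +y sides) span the full width; the two side walls fit between them.

The open box is on top of the stool.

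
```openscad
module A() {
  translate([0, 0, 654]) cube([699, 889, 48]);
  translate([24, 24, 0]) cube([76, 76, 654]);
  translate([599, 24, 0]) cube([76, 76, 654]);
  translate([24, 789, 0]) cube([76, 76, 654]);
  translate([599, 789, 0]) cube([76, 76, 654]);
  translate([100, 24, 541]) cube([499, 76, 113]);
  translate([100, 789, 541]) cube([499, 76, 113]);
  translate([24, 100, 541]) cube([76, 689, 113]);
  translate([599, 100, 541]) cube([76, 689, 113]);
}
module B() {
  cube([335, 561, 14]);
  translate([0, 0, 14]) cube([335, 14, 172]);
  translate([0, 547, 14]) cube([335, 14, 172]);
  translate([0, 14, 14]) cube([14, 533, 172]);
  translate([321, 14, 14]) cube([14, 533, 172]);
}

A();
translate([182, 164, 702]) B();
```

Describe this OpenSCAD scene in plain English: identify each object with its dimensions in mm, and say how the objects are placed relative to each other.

A is a rectangular dining table. The top is 699×889×48 mm with its upper surface at z = 702 mm. It stands on four 76×76 mm square legs, each inset 24 mm from the nearest pair of top edges, running from the floor to the underside of the top. Four apron rails, 76 mm thick and 113 mm tall, run between adjacent legs with their top edges flush with the underside of the top and their outer faces flush with the legs' outer faces.

B is an open-topped rectangular box: outside dimensions 335×561×186 mm, with a uniform wall and base thickness of 14 mm. The base is a full 335×561 slab on the floor; four walls sit on top of the base. The front and back walls (the −y and +y sides) span the full width; the two side walls fit between them.

The open box is on top of the table, centred.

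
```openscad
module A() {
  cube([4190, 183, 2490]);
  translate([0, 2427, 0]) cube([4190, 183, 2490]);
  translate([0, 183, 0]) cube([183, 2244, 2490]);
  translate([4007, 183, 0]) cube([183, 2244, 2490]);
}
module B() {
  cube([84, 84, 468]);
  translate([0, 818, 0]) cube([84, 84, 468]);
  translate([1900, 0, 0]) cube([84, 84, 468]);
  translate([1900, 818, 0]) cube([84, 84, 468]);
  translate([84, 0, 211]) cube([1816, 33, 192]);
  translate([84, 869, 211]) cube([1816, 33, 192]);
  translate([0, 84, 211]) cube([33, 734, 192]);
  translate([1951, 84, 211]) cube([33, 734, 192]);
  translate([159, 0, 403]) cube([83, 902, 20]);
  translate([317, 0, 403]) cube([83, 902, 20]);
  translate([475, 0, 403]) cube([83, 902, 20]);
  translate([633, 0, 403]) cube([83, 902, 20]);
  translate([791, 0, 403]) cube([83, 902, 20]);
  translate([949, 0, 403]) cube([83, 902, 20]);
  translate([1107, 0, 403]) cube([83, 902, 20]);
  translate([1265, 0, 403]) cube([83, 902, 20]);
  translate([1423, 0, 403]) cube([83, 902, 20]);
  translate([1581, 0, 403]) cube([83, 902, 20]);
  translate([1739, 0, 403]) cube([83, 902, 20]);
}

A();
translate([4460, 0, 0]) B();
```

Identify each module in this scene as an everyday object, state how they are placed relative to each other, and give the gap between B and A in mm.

A is a house frame. B is a bed frame. The bed frame is on the floor beside the house frame on its +x side. The gap between the bed frame and the house frame is 270 mm.

The bed frame's nearest face is 270 mm from the house frame's +x face.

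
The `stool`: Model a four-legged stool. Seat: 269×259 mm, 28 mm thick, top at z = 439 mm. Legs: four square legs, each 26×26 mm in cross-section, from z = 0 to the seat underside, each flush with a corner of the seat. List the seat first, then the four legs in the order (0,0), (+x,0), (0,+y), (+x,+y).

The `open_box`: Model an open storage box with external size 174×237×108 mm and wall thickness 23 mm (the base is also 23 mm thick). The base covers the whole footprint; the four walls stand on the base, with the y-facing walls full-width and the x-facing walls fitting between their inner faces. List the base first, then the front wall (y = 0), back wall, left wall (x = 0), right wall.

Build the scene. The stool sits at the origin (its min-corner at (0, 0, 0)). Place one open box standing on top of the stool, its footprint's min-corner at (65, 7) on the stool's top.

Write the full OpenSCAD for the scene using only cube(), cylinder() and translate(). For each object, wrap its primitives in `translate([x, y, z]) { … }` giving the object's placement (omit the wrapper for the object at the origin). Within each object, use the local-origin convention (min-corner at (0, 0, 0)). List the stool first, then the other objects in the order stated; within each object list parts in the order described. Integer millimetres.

translate([0, 0, 411]) cube([269, 259, 28]);
cube([26, 26, 411]);
translate([243, 0, 0]) cube([26, 26, 411]);
translate([0, 233, 0]) cube([26, 26, 411]);
translate([243, 233, 0]) cube([26, 26, 411]);
translate([65, 7, 439]) {
  cube([174, 237, 23]);
  translate([0, 0, 23]) cube([174, 23, 85]);
  translate([0, 214, 23]) cube([174, 23, 85]);
  translate([0, 23, 23]) cube([23, 191, 85]);
  translate([151, 23, 23]) cube([23, 191, 85]);
}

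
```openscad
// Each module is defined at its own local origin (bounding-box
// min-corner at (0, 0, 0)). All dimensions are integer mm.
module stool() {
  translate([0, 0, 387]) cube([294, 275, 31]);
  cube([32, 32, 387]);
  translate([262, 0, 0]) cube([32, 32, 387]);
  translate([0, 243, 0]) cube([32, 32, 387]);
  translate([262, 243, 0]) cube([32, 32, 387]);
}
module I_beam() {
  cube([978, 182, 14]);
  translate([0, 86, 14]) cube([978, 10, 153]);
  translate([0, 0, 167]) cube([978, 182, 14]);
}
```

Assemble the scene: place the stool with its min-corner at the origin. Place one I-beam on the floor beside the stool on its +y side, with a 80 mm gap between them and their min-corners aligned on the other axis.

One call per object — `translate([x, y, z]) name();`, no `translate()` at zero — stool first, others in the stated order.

stool();
translate([0, 355, 0]) I_beam();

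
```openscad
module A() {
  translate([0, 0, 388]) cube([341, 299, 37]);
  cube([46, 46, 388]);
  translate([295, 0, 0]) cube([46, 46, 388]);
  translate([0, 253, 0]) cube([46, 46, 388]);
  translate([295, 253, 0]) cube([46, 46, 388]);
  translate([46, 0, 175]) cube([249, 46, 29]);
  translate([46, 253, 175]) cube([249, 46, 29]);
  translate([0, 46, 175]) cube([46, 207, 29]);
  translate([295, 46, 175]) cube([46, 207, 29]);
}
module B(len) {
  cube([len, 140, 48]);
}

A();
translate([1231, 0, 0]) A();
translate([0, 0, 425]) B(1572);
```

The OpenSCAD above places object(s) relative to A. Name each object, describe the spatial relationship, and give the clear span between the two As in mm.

A is a stool. B is a beam. A beam spans the tops of two stools. The clear span between the two stools is 890 mm.

Second stool starts at x = 1231; first ends at x = 341; clear span = 1231 − 341 = 890 mm.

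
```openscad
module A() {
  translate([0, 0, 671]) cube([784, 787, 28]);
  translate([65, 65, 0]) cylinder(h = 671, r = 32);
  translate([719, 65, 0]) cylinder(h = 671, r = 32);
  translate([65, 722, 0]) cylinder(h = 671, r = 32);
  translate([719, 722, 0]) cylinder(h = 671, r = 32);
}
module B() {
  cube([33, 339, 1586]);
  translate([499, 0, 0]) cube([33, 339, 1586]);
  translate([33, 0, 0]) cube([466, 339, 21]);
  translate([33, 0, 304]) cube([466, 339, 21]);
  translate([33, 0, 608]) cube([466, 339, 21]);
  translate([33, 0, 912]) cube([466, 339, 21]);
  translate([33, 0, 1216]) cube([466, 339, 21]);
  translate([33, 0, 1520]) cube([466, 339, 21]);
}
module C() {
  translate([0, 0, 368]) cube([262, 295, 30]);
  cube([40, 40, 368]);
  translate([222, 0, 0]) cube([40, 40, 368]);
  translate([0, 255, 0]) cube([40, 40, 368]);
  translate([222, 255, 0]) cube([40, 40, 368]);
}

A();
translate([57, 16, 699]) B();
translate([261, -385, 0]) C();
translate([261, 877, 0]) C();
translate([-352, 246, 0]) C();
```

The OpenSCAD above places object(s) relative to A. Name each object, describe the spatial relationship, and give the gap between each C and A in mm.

A is a table. B is a bookshelf. C is a stool. The bookshelf is on top of the table. Three stools sit around the table at the −y, +y, −x sides. The gap between each stool and the table is 90 mm.

Each stool's nearest face is 90 mm from the table's bounding box.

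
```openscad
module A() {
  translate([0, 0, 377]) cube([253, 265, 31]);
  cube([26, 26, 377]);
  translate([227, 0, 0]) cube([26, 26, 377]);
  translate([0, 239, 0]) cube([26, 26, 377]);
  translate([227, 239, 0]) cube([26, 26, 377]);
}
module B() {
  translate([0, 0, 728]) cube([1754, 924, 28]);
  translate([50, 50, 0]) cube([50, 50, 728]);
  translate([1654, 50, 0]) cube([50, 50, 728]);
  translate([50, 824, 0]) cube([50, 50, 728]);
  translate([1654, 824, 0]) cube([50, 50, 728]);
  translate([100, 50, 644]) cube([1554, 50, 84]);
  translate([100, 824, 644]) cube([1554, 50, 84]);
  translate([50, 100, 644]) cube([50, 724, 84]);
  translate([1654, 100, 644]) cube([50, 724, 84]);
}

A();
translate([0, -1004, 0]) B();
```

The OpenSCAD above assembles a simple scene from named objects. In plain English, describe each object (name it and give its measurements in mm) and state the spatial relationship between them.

A is a simple wooden stool: a rectangular seat 253 mm (x) by 265 mm (y), 31 mm thick, top face at z = 408 mm, on four square legs, each 26×26 mm in cross-section. The legs rest on z = 0, each flush with a corner of the seat.

B is a table: top 1754 mm (x) × 924 mm (y), 28 mm thick, upper face at z = 756 mm, on four 50×50 mm square legs, each inset 50 mm from the nearest pair of top edges, running from z = 0 to the bottom of the top. Four apron rails, 50 mm thick and 84 mm tall, run between adjacent legs with their top edges flush with the underside of the top and their outer faces flush with the legs' outer faces.

The table is on the floor beside the stool on its −y side.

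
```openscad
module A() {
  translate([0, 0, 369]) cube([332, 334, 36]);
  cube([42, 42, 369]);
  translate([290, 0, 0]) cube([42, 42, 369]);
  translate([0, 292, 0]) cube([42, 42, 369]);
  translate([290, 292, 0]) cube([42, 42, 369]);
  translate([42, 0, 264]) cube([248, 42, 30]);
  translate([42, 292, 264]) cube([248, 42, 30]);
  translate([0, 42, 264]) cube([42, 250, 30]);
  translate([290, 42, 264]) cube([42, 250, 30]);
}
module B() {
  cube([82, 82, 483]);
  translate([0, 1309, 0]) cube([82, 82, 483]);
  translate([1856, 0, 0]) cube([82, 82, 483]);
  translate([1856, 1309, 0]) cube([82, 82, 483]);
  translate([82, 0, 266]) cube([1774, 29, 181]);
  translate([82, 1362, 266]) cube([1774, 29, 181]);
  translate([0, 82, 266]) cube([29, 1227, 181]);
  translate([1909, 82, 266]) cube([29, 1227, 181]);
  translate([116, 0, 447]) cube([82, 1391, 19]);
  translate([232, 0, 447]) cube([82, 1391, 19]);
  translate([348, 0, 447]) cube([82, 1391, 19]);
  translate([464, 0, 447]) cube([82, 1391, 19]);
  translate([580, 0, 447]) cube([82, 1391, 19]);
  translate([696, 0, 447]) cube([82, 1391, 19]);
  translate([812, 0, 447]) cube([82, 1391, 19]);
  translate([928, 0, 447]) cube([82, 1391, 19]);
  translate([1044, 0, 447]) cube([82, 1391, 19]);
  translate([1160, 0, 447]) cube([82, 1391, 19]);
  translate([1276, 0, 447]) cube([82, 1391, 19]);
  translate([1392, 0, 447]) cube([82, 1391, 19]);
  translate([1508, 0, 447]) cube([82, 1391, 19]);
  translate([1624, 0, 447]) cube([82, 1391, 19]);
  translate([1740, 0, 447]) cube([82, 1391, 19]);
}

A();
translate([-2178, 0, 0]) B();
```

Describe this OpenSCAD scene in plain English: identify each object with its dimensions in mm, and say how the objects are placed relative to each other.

A is a simple wooden stool: a rectangular seat 332 mm (x) by 334 mm (y), 36 mm thick, top face at z = 405 mm, on four square legs, each 42×42 mm in cross-section. The legs rest on z = 0, each flush with a corner of the seat. Four stretchers, 42 mm wide and 30 mm tall, connect adjacent legs with their undersides at z = 264 mm, each running between the inner faces of the legs it joins and aligned with the legs' outer faces on the other axis.

B is a bed frame 1938 mm long (x) by 1391 mm wide (y). Four 82×82 mm corner posts, 483 mm tall, at the corners of the footprint. Four rails of 29 mm thickness and 181 mm height run between adjacent posts with their undersides at z = 266 mm, their outer faces flush with the outside of the frame (the two x-running rails run between the posts' inner faces; the two y-running rails run between the posts' inner faces). 15 slats, each 82 mm wide (x) and 19 mm thick, lie across the top of the two x-running rails, running the full 1391 mm width of the frame in y; the slats are evenly spaced along x between the inner faces of the end posts with equal gaps (rounded down to the nearest mm) at the −x end and between each pair — any rounding remainder accumulates at the +x end.

The bed frame is on the floor beside the stool on its −x side.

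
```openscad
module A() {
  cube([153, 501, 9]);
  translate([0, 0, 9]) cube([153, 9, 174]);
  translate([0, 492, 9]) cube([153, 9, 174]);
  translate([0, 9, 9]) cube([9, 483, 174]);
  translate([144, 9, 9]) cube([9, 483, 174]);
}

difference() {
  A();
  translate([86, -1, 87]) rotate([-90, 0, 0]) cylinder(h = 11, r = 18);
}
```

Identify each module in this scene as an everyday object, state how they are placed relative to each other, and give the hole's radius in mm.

A is an open box. The open box has a circular hole through its front wall. The hole's radius is 18 mm.

The subtracted cylinder has r = 18 mm.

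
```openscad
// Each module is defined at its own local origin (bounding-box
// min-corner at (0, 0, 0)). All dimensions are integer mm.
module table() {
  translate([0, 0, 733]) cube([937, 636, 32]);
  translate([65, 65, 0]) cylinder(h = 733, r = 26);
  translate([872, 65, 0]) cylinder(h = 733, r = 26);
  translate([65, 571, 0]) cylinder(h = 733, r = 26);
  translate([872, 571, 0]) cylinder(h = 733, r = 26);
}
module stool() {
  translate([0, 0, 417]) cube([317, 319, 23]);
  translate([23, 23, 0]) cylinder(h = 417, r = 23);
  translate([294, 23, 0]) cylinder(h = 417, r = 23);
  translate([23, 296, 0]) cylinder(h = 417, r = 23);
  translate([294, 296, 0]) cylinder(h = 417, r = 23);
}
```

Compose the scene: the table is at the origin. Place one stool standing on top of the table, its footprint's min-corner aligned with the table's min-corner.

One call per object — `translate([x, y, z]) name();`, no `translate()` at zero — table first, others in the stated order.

table();
translate([0, 0, 765]) stool();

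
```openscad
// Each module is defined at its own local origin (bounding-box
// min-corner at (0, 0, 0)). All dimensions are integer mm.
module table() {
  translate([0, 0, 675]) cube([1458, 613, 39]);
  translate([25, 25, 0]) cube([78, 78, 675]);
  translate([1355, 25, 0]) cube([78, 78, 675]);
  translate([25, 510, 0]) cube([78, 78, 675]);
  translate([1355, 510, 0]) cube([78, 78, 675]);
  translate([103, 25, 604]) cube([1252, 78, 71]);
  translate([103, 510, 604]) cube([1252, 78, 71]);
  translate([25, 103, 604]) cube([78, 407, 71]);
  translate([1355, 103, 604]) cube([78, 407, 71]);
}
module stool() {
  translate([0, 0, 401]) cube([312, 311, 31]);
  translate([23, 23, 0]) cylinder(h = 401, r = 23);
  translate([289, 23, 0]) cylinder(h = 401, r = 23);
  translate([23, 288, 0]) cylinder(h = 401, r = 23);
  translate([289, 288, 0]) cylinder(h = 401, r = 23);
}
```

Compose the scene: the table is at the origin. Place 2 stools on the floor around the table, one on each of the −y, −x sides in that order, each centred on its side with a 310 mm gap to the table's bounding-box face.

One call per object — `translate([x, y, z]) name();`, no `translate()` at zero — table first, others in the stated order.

table();
translate([573, -621, 0]) stool();
translate([-622, 151, 0]) stool();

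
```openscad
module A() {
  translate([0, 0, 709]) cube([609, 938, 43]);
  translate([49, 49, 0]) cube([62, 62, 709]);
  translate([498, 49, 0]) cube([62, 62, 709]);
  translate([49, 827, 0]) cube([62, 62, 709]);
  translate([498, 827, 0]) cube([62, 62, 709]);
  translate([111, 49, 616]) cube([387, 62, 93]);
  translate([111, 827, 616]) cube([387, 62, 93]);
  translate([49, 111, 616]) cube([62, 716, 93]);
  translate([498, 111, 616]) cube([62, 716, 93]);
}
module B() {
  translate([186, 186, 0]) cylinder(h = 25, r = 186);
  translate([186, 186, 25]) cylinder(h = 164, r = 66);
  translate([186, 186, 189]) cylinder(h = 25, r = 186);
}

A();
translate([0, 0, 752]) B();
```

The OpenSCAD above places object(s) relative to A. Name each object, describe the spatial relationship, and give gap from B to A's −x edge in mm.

A is a table. B is a spool. The spool is on top of the table. The gap from the spool to the table's −x edge is 0 mm.

The spool's min-x is at 0; the table's min-x is 0; gap = 0 mm.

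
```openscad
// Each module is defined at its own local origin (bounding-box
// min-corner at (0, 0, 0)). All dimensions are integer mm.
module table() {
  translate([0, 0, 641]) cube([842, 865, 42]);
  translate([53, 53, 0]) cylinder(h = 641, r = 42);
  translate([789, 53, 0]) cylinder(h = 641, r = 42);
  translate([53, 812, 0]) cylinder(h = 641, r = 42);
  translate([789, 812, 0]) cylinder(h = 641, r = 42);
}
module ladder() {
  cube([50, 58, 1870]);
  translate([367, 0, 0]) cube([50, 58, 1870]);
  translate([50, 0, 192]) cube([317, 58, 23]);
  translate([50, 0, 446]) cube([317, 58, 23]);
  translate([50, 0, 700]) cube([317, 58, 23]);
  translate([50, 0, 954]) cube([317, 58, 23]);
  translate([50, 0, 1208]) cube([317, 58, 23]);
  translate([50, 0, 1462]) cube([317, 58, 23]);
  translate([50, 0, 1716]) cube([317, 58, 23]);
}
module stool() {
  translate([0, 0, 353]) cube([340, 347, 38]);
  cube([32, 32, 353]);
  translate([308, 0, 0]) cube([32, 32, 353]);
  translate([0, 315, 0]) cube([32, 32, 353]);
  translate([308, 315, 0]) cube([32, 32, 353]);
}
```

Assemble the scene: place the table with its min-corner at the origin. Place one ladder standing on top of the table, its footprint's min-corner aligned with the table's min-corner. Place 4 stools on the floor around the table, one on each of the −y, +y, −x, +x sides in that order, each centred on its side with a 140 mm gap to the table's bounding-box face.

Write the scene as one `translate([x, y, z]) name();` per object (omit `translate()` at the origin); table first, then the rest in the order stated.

table();
translate([0, 0, 683]) ladder();
translate([251, -487, 0]) stool();
translate([251, 1005, 0]) stool();
translate([-480, 259, 0]) stool();
translate([982, 259, 0]) stool();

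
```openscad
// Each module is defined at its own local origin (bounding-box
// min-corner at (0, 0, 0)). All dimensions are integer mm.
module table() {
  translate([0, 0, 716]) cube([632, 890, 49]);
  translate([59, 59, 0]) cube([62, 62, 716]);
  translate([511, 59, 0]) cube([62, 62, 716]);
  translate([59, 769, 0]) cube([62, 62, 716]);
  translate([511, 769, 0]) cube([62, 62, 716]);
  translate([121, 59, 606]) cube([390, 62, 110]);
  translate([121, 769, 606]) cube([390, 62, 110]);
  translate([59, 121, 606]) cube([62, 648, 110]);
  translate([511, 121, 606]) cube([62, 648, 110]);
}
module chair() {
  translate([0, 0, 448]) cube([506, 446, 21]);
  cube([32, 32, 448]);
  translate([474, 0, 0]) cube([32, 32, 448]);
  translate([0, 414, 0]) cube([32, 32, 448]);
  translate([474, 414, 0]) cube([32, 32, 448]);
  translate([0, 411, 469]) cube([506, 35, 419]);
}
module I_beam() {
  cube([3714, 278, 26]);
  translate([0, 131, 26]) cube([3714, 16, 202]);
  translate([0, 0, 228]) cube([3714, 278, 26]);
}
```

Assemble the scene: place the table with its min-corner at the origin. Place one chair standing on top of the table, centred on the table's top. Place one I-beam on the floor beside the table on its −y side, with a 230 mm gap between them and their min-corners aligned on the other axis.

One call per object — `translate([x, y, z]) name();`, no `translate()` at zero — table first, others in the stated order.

table();
translate([63, 222, 765]) chair();
translate([0, -508, 0]) I_beam();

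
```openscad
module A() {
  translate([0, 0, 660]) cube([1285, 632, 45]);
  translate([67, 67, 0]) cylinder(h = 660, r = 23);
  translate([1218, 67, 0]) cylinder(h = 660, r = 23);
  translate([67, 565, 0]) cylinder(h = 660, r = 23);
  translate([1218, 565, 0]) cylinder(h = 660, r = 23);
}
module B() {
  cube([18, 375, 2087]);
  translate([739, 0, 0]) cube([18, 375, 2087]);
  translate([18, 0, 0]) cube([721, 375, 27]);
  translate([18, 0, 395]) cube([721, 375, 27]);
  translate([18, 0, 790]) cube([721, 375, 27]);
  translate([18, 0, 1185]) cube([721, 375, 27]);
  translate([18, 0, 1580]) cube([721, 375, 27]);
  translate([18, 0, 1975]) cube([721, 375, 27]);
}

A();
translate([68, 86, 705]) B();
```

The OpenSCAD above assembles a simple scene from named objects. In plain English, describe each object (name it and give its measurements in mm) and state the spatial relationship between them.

A is a rectangular dining table. The top is 1285×632×45 mm with its upper surface at z = 705 mm. It stands on four round legs of 46 mm diameter, each leg's bounding box inset 44 mm from the nearest pair of top edges, running from the floor to the underside of the top.

B is an open bookshelf. Two side panels, each 18 mm thick, 375 mm deep and 2087 mm tall, stand 757 mm apart (outside-to-outside). Between them sit 6 shelves, each 27 mm thick and 375 mm deep, spanning the full gap between the sides. The bottom shelf rests on the floor (its underside at z = 0) and the clear gap between one shelf's top and the next shelf's underside is 368 mm.

The bookshelf is on top of the table.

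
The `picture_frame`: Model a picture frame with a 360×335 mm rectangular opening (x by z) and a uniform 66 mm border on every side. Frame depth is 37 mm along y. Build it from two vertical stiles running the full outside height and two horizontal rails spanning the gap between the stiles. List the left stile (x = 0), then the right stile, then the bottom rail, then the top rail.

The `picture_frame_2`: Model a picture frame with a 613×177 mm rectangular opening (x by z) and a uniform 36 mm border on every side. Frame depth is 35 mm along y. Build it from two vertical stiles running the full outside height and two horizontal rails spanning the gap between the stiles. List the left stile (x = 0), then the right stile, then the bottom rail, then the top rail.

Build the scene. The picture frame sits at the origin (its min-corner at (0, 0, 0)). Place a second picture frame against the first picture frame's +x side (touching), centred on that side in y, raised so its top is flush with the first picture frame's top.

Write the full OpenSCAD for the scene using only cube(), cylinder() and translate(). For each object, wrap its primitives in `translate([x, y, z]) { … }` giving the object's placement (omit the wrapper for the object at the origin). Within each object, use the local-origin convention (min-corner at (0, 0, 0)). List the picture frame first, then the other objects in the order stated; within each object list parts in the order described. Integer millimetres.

cube([66, 37, 467]);
translate([426, 0, 0]) cube([66, 37, 467]);
translate([66, 0, 0]) cube([360, 37, 66]);
translate([66, 0, 401]) cube([360, 37, 66]);
translate([492, 1, 218]) {
  cube([36, 35, 249]);
  translate([649, 0, 0]) cube([36, 35, 249]);
  translate([36, 0, 0]) cube([613, 35, 36]);
  translate([36, 0, 213]) cube([613, 35, 36]);
}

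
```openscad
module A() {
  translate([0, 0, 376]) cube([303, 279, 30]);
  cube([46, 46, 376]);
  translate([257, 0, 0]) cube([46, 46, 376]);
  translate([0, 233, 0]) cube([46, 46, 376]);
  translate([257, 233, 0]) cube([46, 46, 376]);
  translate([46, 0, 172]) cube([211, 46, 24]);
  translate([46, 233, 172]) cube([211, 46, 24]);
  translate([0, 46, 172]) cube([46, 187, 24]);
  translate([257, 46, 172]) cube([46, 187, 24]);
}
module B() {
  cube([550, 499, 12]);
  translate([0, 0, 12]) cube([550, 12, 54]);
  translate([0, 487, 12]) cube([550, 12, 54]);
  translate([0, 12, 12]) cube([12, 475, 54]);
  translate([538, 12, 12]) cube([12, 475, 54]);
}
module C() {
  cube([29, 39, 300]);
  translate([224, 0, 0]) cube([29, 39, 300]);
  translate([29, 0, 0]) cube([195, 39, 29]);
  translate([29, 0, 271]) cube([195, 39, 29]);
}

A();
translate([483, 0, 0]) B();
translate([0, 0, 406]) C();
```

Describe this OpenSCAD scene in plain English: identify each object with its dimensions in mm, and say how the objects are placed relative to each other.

A is a simple wooden stool: a rectangular seat 303 mm (x) by 279 mm (y), 30 mm thick, top face at z = 406 mm, on four square legs, each 46×46 mm in cross-section. The legs rest on z = 0, each flush with a corner of the seat. Four stretchers, 46 mm wide and 24 mm tall, connect adjacent legs with their undersides at z = 172 mm, each running between the inner faces of the legs it joins and aligned with the legs' outer faces on the other axis.

B is an open-topped rectangular box: outside dimensions 550×499×66 mm, with a uniform wall and base thickness of 12 mm. The base is a full 550×499 slab on the floor; four walls sit on top of the base. The front and back walls (the −y and +y sides) span the full width; the two side walls fit between them.

C is a picture frame with a 195×242 mm rectangular opening (x by z) and a uniform 29 mm border on every side. Frame depth is 39 mm along y. It is built from two vertical stiles running the full outside height and two horizontal rails spanning the gap between the stiles.

The open box is on the floor beside the stool on its +x side. The picture frame is on top of the stool.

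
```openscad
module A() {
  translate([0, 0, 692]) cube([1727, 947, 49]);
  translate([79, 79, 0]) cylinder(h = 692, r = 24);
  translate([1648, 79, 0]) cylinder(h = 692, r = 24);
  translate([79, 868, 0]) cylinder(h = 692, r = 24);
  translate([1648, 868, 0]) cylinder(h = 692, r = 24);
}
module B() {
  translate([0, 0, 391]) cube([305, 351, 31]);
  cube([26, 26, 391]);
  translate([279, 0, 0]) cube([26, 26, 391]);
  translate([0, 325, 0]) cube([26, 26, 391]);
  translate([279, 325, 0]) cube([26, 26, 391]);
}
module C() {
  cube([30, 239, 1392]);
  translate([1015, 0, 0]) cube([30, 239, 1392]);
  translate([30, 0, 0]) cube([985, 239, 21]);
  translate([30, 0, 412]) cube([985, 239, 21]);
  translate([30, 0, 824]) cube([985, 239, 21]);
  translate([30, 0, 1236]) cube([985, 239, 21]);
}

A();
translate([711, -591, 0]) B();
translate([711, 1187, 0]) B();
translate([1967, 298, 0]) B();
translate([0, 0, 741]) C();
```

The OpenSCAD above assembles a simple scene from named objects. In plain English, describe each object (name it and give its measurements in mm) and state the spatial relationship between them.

A is a table: top 1727 mm (x) × 947 mm (y), 49 mm thick, upper face at z = 741 mm, on four round legs of 48 mm diameter, each leg's bounding box inset 55 mm from the nearest pair of top edges, running from z = 0 to the bottom of the top.

B is a simple wooden stool: a rectangular seat 305 mm (x) by 351 mm (y), 31 mm thick, top face at z = 422 mm, on four square legs, each 26×26 mm in cross-section. The legs rest on z = 0, each flush with a corner of the seat.

C is a bookshelf 1045 mm wide overall, 239 mm deep and 1392 mm tall. The two sides are 30 mm thick vertical panels. 4 horizontal shelves of 21 mm thickness span between the inner faces of the sides; the lowest shelf sits on the floor and shelves are stacked with a clear vertical gap of 391 mm between each pair.

Three stools sit around the table at the −y, +y, +x sides. The bookshelf is on top of the table.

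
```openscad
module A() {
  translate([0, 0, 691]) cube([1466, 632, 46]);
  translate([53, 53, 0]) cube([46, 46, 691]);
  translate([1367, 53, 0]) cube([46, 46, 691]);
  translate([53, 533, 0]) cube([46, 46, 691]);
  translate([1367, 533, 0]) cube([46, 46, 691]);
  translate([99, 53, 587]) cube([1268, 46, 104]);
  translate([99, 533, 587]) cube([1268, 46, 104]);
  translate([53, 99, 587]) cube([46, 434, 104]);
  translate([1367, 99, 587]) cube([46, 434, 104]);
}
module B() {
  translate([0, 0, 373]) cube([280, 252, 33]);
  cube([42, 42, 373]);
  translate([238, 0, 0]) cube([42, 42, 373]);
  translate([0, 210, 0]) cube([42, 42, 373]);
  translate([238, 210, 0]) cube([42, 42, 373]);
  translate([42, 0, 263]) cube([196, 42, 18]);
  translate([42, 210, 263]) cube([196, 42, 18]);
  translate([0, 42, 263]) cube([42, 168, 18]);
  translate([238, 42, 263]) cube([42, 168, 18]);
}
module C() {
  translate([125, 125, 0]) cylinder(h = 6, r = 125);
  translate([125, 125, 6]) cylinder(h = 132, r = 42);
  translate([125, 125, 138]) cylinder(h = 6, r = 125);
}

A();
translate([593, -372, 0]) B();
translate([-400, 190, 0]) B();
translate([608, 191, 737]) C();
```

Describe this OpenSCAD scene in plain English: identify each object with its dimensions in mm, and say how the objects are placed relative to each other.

A is a rectangular dining table. The top is 1466×632×46 mm with its upper surface at z = 737 mm. It stands on four 46×46 mm square legs, each inset 53 mm from the nearest pair of top edges, running from the floor to the underside of the top. Four apron rails, 46 mm thick and 104 mm tall, run between adjacent legs with their top edges flush with the underside of the top and their outer faces flush with the legs' outer faces.

B is a four-legged stool. The seat is a 280×252×33 mm slab whose top surface is at z = 406 mm; four square legs, each 42×42 mm in cross-section, run from the floor (z = 0) to the underside of the seat, each flush with a corner of the seat. Four stretchers, 42 mm wide and 18 mm tall, connect adjacent legs with their undersides at z = 263 mm, each running between the inner faces of the legs it joins and aligned with the legs' outer faces on the other axis.

C is a spool: two coaxial disc flanges of radius 125 mm and thickness 6 mm, joined by a core cylinder of radius 42 mm and height 132 mm. The lower flange rests on z = 0 and the three cylinders share a vertical axis.

Two stools sit around the table at the −y, −x sides. The spool is on top of the table, centred.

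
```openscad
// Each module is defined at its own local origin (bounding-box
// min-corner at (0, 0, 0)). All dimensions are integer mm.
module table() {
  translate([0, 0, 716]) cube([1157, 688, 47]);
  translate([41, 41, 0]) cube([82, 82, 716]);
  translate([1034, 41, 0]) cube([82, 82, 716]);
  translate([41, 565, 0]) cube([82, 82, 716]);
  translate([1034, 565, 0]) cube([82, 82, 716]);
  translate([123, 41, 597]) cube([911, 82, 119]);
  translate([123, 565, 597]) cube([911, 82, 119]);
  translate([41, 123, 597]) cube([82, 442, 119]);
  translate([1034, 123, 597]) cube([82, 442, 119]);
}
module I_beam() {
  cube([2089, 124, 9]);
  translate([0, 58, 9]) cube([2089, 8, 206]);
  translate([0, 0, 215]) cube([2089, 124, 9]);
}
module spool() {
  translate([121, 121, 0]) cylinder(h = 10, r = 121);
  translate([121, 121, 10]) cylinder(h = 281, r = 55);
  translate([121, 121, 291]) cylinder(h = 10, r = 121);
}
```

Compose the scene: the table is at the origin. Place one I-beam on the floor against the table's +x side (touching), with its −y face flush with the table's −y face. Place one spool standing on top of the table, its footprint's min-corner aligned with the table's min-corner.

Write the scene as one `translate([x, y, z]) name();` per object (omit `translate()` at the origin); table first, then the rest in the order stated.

table();
translate([1157, 0, 0]) I_beam();
translate([0, 0, 763]) spool();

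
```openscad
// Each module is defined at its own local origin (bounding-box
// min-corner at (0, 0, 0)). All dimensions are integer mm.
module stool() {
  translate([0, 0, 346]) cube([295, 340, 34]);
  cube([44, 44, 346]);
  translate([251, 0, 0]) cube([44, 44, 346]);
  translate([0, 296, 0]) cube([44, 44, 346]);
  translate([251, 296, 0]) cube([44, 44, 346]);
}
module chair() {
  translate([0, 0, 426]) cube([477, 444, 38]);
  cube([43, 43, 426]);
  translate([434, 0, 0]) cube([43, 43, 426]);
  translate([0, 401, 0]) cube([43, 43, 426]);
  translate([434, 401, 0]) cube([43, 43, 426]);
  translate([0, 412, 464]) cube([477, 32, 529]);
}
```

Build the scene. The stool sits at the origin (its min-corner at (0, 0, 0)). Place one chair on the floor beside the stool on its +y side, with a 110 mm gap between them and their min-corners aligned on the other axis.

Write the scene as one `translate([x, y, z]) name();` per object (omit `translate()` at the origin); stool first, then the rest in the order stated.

stool();
translate([0, 450, 0]) chair();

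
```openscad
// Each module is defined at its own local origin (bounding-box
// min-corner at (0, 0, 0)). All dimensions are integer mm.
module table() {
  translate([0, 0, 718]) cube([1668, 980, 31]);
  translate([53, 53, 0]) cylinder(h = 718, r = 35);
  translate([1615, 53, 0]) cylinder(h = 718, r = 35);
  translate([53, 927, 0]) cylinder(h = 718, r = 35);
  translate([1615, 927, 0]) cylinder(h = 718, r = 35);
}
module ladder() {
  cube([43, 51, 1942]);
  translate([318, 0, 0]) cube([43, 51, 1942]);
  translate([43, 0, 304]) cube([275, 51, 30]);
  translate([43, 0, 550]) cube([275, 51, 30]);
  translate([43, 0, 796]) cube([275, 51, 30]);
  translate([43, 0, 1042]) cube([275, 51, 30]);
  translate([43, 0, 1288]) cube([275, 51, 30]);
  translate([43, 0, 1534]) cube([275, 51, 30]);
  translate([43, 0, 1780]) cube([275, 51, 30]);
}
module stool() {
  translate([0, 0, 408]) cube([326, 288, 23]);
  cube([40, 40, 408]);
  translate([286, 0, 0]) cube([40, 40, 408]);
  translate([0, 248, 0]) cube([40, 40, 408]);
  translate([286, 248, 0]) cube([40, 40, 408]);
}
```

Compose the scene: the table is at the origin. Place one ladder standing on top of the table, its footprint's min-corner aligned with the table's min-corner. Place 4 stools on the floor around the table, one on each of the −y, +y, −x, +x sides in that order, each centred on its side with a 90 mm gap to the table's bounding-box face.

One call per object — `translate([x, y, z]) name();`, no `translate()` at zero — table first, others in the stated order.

table();
translate([0, 0, 749]) ladder();
translate([671, -378, 0]) stool();
translate([671, 1070, 0]) stool();
translate([-416, 346, 0]) stool();
translate([1758, 346, 0]) stool();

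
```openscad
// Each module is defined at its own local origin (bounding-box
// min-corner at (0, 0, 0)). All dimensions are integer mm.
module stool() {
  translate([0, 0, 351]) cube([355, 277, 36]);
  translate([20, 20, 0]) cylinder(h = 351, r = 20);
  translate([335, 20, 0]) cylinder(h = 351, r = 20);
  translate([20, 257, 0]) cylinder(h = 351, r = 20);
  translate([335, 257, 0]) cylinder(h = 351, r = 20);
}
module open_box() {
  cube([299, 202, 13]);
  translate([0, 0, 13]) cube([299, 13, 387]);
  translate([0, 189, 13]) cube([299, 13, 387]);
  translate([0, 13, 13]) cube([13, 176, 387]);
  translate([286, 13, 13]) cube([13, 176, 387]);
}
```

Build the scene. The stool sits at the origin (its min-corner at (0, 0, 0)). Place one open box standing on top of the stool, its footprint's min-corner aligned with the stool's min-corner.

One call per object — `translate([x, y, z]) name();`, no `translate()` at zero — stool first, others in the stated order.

stool();
translate([0, 0, 387]) open_box();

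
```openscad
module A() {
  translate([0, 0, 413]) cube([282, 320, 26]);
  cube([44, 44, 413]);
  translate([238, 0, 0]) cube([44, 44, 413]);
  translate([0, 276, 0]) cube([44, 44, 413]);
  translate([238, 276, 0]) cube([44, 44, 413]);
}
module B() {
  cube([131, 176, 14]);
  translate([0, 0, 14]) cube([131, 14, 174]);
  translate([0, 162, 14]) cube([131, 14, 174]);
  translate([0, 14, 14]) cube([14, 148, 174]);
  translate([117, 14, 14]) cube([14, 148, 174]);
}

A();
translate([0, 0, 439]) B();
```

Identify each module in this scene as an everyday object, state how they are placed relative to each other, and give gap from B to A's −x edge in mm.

The open box's min-x is at 0; the stool's min-x is 0; gap = 0 mm.

A is a stool. B is an open box. The open box is on top of the stool. The gap from the open box to the stool's −x edge is 0 mm.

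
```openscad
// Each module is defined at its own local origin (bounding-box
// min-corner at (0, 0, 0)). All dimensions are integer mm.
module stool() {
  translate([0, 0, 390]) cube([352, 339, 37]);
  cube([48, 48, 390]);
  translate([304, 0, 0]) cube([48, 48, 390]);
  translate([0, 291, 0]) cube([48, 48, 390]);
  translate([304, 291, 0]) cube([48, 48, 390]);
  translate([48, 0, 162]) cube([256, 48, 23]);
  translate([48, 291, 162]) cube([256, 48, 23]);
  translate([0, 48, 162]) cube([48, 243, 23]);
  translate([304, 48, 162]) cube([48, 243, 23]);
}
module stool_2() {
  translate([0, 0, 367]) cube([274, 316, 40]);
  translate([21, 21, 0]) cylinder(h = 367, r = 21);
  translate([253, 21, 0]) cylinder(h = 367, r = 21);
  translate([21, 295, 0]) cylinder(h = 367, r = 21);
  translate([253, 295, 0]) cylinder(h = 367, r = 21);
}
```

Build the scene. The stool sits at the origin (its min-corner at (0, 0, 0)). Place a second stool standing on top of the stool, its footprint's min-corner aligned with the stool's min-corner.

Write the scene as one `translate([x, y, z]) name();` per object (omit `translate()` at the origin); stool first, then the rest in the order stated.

stool();
translate([0, 0, 427]) stool_2();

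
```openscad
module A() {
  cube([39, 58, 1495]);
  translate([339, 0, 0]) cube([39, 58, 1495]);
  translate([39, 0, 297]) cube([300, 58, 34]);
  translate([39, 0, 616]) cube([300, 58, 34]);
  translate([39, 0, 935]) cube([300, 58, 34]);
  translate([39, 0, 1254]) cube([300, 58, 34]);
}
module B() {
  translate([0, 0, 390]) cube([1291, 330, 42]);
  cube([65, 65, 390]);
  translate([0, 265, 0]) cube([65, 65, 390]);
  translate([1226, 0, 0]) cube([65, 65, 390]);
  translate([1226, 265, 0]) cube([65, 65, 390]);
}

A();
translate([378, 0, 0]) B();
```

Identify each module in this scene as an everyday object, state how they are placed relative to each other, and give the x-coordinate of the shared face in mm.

A is a ladder. B is a bench. The bench is against the ladder's +x side, with their −y faces flush. The x-coordinate of the shared face is 378 mm.

The ladder's +x face and the bench's −x face are both at x = 378 mm.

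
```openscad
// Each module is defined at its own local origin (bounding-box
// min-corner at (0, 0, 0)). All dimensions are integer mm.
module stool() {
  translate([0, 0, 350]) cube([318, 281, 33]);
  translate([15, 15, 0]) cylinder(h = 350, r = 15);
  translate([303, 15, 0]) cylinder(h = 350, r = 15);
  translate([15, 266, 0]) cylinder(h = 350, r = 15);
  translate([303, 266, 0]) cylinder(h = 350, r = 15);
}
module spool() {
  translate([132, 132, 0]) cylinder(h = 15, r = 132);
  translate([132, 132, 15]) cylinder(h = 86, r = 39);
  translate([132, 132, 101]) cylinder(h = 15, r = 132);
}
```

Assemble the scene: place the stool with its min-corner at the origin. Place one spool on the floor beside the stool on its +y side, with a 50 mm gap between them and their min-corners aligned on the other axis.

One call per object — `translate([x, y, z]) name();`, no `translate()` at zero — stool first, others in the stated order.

stool();
translate([0, 331, 0]) spool();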